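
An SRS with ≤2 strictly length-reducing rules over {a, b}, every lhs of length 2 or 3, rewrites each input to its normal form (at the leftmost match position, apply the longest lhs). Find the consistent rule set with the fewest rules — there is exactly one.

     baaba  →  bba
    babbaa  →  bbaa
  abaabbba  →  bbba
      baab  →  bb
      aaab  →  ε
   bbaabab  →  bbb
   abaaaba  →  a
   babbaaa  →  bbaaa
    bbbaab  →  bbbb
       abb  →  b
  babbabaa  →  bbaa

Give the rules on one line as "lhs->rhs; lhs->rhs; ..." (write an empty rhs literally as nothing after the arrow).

  | baaba => bba
  | babbaa => bbaa
  | abaabbba => aabbba => bbba
  | baab => bb

aab->b; ab->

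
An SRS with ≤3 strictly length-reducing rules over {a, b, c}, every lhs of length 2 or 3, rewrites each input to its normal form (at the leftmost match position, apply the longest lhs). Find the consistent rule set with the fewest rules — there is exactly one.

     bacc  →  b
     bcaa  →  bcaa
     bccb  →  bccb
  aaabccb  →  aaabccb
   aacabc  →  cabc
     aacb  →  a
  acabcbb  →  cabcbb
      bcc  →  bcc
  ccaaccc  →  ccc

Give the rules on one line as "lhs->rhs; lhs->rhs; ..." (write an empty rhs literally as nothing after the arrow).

  | bacc => b
  | bcaa
  | bccb
  | aaabccb

ac->c; acb->; acc->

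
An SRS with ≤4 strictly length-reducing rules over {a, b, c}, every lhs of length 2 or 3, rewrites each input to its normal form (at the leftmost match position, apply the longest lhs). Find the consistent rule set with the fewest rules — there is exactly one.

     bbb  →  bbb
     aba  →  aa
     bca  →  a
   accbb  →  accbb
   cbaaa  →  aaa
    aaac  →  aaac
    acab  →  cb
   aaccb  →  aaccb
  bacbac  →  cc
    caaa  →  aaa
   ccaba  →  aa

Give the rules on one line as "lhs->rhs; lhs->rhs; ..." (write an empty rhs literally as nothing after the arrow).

aca->c; ba->a; ca->a

  | bbb
  | aba => aa
  | bca => ba => a
  | accbb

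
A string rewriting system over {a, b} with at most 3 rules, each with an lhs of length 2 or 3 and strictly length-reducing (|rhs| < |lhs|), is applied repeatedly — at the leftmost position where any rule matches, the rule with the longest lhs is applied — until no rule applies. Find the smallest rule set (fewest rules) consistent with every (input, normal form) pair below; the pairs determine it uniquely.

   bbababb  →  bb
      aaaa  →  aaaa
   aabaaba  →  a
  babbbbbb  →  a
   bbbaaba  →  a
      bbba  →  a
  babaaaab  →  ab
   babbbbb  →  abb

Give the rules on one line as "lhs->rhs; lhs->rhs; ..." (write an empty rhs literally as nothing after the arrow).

aab->b; ba->a; bbb->

  | bbababb => bababb => ababb => aabb => bb
  | aaaa
  | aabaaba => baaba => aaba => ba => a
  | babbbbbb => abbbbbb => abbb => a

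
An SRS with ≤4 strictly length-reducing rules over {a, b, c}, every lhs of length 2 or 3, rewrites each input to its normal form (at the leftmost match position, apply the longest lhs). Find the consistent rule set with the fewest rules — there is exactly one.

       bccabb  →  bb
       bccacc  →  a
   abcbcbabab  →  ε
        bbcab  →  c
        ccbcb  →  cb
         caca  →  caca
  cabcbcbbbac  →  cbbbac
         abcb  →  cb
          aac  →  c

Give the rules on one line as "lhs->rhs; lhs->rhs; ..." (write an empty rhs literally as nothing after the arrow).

  | bccabb => ccabb => aabb => bb
  | bccacc => ccacc => aacc => cc => a
  | abcbcbabab => cbcbabab => ccbabab => ababab => abab => ab => ε
  | bbcab => bcab => cab => c

aa->; ab->; bc->c; cc->a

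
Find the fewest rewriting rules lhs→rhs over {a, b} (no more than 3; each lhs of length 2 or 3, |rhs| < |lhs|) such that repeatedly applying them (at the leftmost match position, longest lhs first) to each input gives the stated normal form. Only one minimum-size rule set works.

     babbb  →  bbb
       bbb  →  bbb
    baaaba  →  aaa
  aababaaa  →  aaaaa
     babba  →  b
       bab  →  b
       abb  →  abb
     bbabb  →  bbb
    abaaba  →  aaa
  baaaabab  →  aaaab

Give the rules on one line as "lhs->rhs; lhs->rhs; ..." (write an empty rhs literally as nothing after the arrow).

  | babbb => bbb
  | bbb
  | baaaba => aaaba => aaa
  | aababaaa => aabaaa => aaaaa

ba->; baa->aa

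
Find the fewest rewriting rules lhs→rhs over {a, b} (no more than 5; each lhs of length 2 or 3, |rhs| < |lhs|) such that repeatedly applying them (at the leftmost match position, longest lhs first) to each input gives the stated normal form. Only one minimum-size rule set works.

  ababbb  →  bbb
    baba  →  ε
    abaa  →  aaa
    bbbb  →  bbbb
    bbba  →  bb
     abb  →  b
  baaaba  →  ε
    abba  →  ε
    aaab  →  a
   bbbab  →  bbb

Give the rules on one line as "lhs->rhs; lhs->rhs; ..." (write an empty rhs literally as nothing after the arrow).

aab->b; ab->a; abb->b; ba->

  | ababbb => aabbb => bbb
  | baba => ba => ε
  | abaa => aaa
  | bbbb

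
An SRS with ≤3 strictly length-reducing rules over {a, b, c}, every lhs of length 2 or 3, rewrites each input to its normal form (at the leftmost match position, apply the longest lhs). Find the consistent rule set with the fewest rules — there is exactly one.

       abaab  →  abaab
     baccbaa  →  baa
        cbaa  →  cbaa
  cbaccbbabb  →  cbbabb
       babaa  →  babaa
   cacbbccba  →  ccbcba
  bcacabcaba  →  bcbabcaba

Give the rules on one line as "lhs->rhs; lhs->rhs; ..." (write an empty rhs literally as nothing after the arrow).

  | abaab
  | baccbaa => bbcbaa => baa
  | cbaa
  | cbaccbbabb => cbbcbbabb => cbbabb

ac->b; bbb->ca; bbc->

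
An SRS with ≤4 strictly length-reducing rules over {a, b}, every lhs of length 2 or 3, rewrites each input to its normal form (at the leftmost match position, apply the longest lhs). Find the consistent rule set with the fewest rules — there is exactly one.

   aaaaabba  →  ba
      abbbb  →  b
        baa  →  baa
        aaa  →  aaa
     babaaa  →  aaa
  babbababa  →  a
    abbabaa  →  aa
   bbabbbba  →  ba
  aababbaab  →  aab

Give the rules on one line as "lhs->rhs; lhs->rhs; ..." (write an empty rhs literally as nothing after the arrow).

aba->ba; abb->b; bb->

  | aaaaabba => aaaaba => aaaba => aaba => aba => ba
  | abbbb => bbb => b
  | baa
  | aaa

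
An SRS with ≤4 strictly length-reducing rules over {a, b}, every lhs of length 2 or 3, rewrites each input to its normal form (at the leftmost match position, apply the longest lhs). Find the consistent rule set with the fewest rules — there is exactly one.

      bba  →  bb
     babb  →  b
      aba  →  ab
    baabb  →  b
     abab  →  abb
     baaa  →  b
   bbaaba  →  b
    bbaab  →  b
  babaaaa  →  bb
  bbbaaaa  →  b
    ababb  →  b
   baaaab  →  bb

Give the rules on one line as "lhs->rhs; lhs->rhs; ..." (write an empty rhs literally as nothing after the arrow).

  | bba => bb
  | babb => bbb => aa => b
  | aba => ab
  | baabb => babb => bbb => aa => b

aa->b; ba->b; bbb->aa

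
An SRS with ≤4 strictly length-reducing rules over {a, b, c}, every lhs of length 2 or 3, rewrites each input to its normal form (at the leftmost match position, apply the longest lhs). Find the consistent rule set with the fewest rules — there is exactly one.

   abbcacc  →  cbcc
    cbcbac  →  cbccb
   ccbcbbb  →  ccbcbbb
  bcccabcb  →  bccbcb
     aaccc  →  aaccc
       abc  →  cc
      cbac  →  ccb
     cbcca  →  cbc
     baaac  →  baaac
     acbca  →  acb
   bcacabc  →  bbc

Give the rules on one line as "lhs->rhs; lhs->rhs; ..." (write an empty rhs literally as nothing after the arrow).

  | abbcacc => cbcacc => cbcc
  | cbcbac => cbccb
  | ccbcbbb
  | bcccabcb => bccbcb

ab->c; bac->cb; ca->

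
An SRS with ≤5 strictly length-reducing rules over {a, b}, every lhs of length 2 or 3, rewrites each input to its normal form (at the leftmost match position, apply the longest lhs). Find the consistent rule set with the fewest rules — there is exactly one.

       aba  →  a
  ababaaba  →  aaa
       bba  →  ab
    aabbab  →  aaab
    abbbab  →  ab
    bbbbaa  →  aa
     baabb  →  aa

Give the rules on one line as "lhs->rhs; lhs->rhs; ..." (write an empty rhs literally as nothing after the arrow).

  | aba => a
  | ababaaba => abaaba => aaaba => aaa
  | bba => ab
  | aabbab => aaab

abb->a; ba->; baa->aa; bba->ab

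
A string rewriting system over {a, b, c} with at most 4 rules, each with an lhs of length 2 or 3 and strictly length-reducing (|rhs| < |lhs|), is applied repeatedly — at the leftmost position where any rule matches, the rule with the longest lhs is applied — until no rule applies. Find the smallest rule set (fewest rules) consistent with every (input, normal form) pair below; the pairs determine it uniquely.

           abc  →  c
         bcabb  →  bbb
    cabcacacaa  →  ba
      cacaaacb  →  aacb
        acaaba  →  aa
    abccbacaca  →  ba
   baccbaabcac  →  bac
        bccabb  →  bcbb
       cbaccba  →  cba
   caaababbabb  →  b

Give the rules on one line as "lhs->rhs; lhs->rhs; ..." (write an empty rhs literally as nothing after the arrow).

  | abc => c
  | bcabb => bbb
  | cabcacacaa => bcacacaa => bcacaa => bcaa => ba
  | cacaaacb => caaacb => aacb

ab->; ca->; ccb->b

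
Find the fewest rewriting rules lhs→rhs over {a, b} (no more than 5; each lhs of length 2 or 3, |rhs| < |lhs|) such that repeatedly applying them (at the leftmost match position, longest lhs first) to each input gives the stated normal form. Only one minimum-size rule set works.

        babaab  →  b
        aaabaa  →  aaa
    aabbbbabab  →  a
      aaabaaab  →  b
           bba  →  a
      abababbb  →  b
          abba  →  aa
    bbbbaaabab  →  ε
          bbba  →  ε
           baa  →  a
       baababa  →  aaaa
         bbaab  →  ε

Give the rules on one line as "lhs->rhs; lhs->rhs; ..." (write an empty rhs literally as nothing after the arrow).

  | babaab => aaaab => aabb => bbb => b
  | aaabaa => abbaa => aaa
  | aabbbbabab => bbbbbabab => bbbabab => babab => aaab => abb => a
  | aaabaaab => abbaaab => aaaab => aabb => bbb => b

aab->bb; ba->; bab->aa; bb->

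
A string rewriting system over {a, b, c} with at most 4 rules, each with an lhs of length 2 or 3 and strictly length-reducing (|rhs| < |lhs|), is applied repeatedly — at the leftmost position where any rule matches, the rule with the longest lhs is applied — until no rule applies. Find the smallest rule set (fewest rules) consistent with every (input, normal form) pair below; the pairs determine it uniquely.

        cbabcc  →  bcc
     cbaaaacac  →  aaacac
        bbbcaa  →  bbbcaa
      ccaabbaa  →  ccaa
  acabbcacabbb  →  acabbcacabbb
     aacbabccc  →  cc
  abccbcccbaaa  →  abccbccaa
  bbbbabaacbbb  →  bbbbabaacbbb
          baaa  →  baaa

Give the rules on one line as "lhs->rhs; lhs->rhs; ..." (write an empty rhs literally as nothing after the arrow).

aab->ac; acc->; cba->

  | cbabcc => bcc
  | cbaaaacac => aaacac
  | bbbcaa
  | ccaabbaa => ccacbaa => ccaa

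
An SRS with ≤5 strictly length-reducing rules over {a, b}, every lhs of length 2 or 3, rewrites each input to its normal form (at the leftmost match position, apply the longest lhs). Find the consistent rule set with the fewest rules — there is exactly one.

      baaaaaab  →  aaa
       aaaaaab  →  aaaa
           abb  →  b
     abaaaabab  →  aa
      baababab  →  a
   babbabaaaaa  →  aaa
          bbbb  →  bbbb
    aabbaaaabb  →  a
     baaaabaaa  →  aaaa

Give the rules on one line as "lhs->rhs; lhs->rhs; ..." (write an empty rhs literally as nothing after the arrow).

  | baaaaaab => aaaaab => aaa
  | aaaaaab => aaaa
  | abb => b
  | abaaaabab => aaaaabab => aaaab => aa

aab->; ab->a; abb->b; ba->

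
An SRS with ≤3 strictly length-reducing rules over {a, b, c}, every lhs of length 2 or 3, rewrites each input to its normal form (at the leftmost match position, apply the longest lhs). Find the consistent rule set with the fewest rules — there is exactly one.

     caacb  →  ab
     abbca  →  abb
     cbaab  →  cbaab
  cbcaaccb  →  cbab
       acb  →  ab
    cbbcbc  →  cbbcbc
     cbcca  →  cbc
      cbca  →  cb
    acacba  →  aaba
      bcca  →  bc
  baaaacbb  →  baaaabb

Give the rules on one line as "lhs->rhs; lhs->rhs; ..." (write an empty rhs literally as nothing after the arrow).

  | caacb => acb => ab
  | abbca => abb
  | cbaab
  | cbcaaccb => cbaccb => cbacb => cbab

ac->a; ca->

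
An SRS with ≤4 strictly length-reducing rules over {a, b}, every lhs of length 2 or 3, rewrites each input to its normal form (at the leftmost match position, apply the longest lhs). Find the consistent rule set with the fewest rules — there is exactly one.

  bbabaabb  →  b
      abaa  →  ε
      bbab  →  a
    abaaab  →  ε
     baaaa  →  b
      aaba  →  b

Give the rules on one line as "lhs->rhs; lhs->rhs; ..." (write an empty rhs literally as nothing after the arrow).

  | bbabaabb => bbbaabb => aaabb => abb => b
  | abaa => aa => ε
  | bbab => bbb => a
  | abaaab => aaab => ab => ε

aa->; ab->; ba->b; bbb->a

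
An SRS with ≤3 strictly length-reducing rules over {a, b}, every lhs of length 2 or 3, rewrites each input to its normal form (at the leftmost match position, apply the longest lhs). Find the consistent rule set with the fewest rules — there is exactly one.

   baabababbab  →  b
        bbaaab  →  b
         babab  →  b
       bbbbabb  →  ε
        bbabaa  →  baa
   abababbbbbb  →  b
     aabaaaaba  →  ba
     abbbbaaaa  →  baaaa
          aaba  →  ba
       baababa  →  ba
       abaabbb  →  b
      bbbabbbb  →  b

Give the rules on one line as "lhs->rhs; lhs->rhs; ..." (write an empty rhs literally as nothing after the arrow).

ab->b; bb->b; bbb->

  | baabababbab => babababbab => bbababbab => bababbab => bbabbab => babbab => bbbab => ab => b
  | bbaaab => baaab => baab => bab => bb => b
  | babab => bbab => bab => bb => b
  | bbbbabb => babb => bbb => ε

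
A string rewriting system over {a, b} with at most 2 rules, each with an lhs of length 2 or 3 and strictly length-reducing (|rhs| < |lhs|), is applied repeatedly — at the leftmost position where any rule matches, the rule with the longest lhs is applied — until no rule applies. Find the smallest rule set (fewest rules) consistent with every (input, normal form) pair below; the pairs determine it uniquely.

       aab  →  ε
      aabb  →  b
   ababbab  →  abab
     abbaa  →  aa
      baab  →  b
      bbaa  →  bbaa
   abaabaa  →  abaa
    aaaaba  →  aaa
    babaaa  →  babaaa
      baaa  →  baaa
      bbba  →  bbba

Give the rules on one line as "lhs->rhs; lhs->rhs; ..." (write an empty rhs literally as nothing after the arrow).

aab->; abb->

  | aab => ε
  | aabb => b
  | ababbab => abab
  | abbaa => aa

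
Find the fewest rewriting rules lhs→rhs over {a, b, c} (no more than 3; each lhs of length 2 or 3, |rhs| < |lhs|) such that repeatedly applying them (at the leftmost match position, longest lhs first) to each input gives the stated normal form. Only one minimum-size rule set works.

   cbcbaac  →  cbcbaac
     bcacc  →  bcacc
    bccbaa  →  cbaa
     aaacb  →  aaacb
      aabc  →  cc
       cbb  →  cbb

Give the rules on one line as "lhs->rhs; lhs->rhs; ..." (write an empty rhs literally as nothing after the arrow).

aab->c; bcc->c

  | cbcbaac
  | bcacc
  | bccbaa => cbaa
  | aaacb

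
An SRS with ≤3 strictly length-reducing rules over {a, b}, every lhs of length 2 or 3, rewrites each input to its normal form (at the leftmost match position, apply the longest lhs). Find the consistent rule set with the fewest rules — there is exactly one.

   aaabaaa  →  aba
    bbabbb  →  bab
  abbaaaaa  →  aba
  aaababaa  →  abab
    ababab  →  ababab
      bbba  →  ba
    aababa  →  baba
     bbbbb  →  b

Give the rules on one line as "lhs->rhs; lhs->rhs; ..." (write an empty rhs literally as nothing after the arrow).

aa->; bb->b

  | aaabaaa => abaaa => aba
  | bbabbb => babbb => babb => bab
  | abbaaaaa => abaaaaa => abaaa => aba
  | aaababaa => ababaa => abab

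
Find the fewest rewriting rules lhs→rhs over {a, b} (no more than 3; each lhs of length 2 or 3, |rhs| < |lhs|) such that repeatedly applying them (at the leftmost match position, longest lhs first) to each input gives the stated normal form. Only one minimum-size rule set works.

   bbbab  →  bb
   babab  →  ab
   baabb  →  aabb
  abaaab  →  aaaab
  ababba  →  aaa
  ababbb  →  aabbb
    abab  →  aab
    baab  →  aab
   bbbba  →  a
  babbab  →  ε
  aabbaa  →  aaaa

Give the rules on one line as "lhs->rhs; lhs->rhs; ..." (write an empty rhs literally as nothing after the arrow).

  | bbbab => bb
  | babab => ab
  | baabb => aabb
  | abaaab => aaaab

aba->aa; ba->a; bab->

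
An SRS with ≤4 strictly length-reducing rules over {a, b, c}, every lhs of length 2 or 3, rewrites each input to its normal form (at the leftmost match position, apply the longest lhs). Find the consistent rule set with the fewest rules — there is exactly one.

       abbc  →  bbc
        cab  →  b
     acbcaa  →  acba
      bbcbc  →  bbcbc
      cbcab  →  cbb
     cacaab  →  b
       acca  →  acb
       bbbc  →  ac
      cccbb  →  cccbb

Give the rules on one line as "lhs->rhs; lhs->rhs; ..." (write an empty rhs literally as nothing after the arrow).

  | abbc => bbc
  | cab => b
  | acbcaa => acba
  | bbcbc

ab->b; bbb->a; ca->; cca->cb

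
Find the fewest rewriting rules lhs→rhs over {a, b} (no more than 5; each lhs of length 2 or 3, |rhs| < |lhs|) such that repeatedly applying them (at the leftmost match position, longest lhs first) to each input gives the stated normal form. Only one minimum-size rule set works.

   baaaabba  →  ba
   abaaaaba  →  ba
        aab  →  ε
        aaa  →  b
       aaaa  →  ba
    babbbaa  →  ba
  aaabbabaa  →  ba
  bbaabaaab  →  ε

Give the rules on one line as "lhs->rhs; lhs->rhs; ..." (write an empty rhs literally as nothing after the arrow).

  | baaaabba => bbabba => abba => ba
  | abaaaaba => aaaaba => baba => ba
  | aab => ab => ε
  | aaa => b

aa->a; aaa->b; ab->; bb->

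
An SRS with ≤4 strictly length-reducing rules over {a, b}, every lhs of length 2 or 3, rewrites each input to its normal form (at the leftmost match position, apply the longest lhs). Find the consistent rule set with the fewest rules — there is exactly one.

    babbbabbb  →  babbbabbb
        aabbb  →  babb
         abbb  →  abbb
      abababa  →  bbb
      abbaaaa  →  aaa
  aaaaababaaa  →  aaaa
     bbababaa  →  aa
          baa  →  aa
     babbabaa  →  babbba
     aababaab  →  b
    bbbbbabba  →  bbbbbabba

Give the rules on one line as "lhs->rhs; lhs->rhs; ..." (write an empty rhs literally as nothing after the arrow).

  | babbbabbb
  | aabbb => babb
  | abbb
  | abababa => bbaba => bbb

aab->ba; aba->b; baa->aa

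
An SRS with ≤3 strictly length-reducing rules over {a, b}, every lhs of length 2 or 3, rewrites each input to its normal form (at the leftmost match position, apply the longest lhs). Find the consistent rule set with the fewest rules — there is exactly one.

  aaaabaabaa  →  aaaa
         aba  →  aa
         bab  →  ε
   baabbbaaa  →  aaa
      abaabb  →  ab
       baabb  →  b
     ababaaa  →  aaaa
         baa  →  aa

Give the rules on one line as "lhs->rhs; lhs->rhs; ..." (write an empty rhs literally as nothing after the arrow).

  | aaaabaabaa => aaaabaa => aaaa
  | aba => aa
  | bab => ε
  | baabbbaaa => aabbbaaa => bbaaa => baaa => aaa

aab->; ba->a; bab->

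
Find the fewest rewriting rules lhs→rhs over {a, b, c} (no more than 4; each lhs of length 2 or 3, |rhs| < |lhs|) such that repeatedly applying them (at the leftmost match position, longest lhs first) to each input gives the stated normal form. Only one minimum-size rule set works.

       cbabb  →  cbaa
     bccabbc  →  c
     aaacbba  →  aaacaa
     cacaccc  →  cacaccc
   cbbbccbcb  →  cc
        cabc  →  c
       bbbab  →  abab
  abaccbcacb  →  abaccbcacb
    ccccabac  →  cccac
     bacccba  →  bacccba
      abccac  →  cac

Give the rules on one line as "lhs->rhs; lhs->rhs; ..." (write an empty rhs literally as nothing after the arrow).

abc->; bb->a; bcb->; cab->

  | cbabb => cbaa
  | bccabbc => bcbc => c
  | aaacbba => aaacaa
  | cacaccc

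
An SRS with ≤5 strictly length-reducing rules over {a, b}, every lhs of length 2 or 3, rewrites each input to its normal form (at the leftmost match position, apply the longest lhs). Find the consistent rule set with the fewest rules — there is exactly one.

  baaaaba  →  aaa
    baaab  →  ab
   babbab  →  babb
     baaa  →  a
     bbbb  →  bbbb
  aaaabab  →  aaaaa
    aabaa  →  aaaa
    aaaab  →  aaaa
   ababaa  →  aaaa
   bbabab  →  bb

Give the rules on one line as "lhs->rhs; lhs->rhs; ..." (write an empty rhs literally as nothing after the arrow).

  | baaaaba => aaba => aaa
  | baaab => ab
  | babbab => babb
  | baaa => a

aab->aa; aba->aa; baa->; bba->b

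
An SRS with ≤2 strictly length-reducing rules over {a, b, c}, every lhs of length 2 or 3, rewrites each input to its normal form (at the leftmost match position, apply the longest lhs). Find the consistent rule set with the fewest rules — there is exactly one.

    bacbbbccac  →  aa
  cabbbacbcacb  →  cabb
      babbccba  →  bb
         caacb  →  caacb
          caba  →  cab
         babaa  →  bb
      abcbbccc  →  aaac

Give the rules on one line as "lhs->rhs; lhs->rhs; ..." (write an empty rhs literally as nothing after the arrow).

ba->b; bc->a

  | bacbbbccac => bcbbbccac => abbbccac => abbacac => abbcac => abaac => abac => abc => aa
  | cabbbacbcacb => cabbbcbcacb => cabbabcacb => cabbbcacb => cabbaacb => cabbacb => cabbcb => cabab => cabb
  | babbccba => bbbccba => bbacba => bbcba => baba => bba => bb
  | caacb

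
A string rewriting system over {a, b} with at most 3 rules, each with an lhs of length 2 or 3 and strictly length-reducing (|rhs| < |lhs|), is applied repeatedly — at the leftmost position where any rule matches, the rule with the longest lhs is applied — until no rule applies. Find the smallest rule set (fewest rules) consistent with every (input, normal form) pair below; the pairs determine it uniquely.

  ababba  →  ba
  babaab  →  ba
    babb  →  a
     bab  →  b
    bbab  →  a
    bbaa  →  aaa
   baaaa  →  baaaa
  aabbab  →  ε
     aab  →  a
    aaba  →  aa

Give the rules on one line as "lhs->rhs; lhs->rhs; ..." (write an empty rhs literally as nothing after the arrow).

  | ababba => abba => ba
  | babaab => baab => ba
  | babb => bb => a
  | bab => b

ab->; bb->a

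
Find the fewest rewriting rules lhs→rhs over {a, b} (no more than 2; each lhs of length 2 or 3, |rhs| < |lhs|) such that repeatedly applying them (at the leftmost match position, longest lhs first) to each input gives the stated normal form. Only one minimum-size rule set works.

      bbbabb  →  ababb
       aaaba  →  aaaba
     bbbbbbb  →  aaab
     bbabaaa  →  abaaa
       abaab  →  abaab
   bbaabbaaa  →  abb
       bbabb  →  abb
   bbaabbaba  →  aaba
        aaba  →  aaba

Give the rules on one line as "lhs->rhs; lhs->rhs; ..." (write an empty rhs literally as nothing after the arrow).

  | bbbabb => ababb
  | aaaba
  | bbbbbbb => abbbbb => aabbb => aaab
  | bbabaaa => bbbaaa => abaaa

bba->bb; bbb->ab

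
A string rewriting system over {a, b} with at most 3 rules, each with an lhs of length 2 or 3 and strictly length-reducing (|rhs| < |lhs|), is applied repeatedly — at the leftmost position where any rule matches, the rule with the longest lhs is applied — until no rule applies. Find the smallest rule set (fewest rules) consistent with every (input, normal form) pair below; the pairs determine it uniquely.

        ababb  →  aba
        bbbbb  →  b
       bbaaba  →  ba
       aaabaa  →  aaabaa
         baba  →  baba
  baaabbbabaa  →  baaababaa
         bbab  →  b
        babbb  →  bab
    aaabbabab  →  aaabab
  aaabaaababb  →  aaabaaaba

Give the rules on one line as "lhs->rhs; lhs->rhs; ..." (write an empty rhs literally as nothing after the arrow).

  | ababb => aba
  | bbbbb => bbb => b
  | bbaaba => bbaba => bbba => ba
  | aaabaa

bb->; bba->bb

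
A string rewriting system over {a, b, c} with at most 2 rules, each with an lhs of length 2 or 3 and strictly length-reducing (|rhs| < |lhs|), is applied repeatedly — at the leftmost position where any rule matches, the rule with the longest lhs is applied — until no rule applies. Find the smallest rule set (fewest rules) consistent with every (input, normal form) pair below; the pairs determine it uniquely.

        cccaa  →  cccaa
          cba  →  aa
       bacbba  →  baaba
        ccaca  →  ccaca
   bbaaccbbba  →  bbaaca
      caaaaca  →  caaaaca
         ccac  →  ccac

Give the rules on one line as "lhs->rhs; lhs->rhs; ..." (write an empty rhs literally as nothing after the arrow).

abb->; cb->a

  | cccaa
  | cba => aa
  | bacbba => baaba
  | ccaca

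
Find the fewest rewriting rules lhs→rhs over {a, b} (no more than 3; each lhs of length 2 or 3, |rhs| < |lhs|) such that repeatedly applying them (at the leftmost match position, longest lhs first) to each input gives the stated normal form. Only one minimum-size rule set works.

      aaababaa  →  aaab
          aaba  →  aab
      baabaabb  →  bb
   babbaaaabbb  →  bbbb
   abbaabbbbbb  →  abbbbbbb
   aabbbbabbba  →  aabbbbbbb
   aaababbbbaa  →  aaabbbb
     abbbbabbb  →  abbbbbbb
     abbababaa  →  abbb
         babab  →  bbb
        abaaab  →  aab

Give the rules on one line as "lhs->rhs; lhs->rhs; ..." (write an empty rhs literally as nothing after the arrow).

ba->b; baa->

  | aaababaa => aaabbaa => aaab
  | aaba => aab
  | baabaabb => baabb => bb
  | babbaaaabbb => bbbaaaabbb => bbaabbb => bbbb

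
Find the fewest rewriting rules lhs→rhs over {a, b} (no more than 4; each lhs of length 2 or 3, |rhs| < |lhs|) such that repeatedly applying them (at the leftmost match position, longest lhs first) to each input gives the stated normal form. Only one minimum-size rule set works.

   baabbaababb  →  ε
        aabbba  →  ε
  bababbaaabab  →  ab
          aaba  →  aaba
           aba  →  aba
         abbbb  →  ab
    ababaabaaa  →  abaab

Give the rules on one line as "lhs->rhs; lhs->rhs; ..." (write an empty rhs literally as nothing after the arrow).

  | baabbaababb => baabbababb => baabbbabb => baaabb => bbb => ε
  | aabbba => aaa => ε
  | bababbaaabab => babbaaabab => bbaaabab => bbaabab => bbabab => bbbab => ab
  | aaba

aaa->; bab->b; bba->bb; bbb->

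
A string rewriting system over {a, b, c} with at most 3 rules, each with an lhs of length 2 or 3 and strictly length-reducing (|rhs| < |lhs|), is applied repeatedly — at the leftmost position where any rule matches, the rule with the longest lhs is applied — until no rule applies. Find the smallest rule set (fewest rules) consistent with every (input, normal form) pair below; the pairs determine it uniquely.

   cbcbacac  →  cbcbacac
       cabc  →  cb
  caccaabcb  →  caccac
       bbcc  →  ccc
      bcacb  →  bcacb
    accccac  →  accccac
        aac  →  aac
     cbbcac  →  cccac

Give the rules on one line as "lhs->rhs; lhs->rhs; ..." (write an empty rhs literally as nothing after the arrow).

  | cbcbacac
  | cabc => cb
  | caccaabcb => caccabb => caccac
  | bbcc => ccc

abc->b; bb->c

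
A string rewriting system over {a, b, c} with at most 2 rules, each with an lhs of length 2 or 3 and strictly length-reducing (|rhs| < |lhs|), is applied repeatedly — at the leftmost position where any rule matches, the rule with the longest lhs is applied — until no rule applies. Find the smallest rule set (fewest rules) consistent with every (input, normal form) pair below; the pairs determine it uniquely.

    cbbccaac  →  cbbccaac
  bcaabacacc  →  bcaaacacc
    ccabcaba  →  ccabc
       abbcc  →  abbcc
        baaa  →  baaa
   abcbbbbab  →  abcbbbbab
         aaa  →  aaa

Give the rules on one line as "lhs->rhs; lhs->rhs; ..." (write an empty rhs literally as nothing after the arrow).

  | cbbccaac
  | bcaabacacc => bcaaacacc
  | ccabcaba => ccabc
  | abbcc

aab->aa; aba->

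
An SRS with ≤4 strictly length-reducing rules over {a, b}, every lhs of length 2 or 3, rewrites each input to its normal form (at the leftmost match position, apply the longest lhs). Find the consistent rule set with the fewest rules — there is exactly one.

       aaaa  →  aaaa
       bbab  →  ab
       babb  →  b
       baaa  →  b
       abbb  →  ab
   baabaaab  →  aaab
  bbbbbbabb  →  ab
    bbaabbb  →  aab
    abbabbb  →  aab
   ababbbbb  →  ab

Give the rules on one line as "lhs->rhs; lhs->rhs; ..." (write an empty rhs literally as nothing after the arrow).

ba->b; bb->b; bba->a

  | aaaa
  | bbab => ab
  | babb => bbb => bb => b
  | baaa => baa => ba => b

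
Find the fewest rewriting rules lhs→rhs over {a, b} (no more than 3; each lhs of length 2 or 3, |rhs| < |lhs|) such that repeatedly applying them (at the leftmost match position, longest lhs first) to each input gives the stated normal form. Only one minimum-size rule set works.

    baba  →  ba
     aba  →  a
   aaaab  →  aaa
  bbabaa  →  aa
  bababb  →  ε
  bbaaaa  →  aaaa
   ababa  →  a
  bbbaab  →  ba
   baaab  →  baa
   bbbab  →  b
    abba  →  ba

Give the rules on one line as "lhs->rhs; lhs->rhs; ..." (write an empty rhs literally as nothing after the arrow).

ab->; bb->

  | baba => ba
  | aba => a
  | aaaab => aaa
  | bbabaa => abaa => aa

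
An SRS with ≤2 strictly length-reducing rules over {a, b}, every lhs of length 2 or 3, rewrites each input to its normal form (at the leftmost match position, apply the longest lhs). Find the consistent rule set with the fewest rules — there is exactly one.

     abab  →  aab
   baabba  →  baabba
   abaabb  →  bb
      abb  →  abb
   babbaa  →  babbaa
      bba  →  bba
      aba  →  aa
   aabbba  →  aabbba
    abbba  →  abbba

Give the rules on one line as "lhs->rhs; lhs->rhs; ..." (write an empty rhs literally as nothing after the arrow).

  | abab => aab
  | baabba
  | abaabb => aaabb => bb
  | abb

aaa->; aba->aa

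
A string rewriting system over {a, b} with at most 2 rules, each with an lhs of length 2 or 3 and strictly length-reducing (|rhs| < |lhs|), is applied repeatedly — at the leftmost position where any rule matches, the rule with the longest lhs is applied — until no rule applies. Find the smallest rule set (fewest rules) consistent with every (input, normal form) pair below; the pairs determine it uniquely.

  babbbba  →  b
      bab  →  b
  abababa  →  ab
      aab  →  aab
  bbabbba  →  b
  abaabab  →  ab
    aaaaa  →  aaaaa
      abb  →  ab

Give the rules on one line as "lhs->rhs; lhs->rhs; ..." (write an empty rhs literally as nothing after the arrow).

  | babbbba => bbbbba => bbbba => bbba => bba => ba => b
  | bab => bb => b
  | abababa => abbaba => ababa => abba => aba => ab
  | aab

ba->b; bb->b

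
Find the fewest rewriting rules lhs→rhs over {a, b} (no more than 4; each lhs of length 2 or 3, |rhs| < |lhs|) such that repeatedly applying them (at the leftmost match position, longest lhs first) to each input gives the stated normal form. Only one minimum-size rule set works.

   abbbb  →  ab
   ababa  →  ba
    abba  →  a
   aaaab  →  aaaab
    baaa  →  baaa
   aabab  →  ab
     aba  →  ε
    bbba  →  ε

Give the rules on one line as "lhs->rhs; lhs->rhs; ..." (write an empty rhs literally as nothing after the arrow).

aba->; bb->b; bba->

  | abbbb => abbb => abb => ab
  | ababa => ba
  | abba => a
  | aaaab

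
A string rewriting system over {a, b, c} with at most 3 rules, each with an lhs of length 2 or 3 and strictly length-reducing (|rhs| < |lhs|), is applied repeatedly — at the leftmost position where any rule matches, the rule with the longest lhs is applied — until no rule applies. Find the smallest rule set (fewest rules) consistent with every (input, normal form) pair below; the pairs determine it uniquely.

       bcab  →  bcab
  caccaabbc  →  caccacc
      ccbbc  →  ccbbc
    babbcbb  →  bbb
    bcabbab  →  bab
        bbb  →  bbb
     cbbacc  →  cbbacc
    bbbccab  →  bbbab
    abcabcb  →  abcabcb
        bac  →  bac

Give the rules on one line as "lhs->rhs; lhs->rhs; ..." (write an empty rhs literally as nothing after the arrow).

abb->c; bcc->b

  | bcab
  | caccaabbc => caccacc
  | ccbbc
  | babbcbb => bccbb => bbb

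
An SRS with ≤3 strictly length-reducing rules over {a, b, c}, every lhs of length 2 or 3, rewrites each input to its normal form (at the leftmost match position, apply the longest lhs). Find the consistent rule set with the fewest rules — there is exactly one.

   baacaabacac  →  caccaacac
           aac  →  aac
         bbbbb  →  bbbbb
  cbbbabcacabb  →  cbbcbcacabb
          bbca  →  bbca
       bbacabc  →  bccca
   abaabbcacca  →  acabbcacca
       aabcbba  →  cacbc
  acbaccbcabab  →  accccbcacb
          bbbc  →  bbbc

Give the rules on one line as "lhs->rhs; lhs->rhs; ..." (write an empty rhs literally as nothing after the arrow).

aab->ca; abc->ca; ba->c

  | baacaabacac => cacaabacac => caccaacac
  | aac
  | bbbbb
  | cbbbabcacabb => cbbcbcacabb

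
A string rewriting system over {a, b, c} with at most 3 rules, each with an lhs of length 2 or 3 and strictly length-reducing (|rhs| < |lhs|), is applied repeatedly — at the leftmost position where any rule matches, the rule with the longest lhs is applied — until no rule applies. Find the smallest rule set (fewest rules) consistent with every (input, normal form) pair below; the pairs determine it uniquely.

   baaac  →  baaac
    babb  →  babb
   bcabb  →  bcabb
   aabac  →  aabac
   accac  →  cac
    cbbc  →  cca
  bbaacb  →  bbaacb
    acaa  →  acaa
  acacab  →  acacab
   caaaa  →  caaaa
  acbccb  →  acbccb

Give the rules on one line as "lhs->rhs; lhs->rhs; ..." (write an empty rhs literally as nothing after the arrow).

  | baaac
  | babb
  | bcabb
  | aabac

acc->c; bbc->ca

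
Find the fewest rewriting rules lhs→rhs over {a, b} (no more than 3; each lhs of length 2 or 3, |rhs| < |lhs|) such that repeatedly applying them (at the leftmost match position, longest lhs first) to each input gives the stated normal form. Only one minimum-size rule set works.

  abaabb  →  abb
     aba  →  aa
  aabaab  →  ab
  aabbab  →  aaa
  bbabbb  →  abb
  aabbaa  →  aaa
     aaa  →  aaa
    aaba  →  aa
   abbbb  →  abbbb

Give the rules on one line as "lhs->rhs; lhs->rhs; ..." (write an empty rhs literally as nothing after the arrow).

  | abaabb => aaabb => aabb => abb
  | aba => aa
  | aabaab => abaab => aaab => aab => ab
  | aabbab => abbab => abaa => aaa

aab->ab; ba->a; bab->aa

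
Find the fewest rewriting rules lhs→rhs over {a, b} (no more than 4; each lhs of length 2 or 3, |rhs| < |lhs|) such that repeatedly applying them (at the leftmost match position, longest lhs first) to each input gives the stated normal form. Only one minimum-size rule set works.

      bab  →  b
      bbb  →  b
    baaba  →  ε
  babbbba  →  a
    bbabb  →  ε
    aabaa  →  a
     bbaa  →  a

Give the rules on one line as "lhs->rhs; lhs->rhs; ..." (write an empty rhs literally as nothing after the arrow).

aa->a; ab->b; ba->; bb->

  | bab => b
  | bbb => b
  | baaba => aba => ba => ε
  | babbbba => bbbba => bba => a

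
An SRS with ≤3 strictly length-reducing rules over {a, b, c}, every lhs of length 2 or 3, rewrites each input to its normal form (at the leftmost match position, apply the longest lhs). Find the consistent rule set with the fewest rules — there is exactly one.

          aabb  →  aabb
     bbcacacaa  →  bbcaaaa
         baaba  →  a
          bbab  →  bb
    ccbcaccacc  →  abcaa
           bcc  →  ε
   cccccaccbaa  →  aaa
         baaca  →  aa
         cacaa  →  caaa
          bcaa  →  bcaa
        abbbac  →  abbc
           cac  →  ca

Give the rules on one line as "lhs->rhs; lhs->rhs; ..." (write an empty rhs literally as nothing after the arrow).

ac->a; ba->; cc->a

  | aabb
  | bbcacacaa => bbcaacaa => bbcaaaa
  | baaba => aba => a
  | bbab => bb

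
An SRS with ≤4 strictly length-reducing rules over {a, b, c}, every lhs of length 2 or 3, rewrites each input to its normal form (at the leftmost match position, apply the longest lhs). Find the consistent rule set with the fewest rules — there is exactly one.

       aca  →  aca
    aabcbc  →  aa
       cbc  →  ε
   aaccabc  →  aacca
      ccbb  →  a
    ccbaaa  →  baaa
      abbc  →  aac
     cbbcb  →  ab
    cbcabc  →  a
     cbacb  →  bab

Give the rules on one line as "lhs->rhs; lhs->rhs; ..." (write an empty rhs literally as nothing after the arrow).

bb->a; bc->; cb->b

  | aca
  | aabcbc => aabc => aa
  | cbc => bc => ε
  | aaccabc => aacca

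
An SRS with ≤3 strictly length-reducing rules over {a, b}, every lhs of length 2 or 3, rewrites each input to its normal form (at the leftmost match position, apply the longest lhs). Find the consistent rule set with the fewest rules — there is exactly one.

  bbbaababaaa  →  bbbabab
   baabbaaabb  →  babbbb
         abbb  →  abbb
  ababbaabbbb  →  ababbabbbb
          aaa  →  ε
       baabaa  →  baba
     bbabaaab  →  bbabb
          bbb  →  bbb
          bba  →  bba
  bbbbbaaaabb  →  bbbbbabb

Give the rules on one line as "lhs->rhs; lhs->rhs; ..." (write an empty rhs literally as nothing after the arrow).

aa->a; aaa->

  | bbbaababaaa => bbbababaaa => bbbabab
  | baabbaaabb => babbaaabb => babbbb
  | abbb
  | ababbaabbbb => ababbabbbb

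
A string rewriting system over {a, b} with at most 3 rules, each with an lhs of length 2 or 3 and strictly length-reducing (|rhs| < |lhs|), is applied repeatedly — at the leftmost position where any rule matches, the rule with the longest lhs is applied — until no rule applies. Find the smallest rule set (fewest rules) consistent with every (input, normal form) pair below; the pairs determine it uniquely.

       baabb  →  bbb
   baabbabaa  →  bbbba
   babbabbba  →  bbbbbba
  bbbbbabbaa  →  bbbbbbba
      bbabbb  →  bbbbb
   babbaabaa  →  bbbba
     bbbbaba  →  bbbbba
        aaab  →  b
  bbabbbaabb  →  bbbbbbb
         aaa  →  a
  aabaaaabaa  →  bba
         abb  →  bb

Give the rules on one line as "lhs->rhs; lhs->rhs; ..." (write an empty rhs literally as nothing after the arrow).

aa->a; ab->b

  | baabb => babb => bbb
  | baabbabaa => babbabaa => bbbabaa => bbbbaa => bbbba
  | babbabbba => bbbabbba => bbbbbba
  | bbbbbabbaa => bbbbbbbaa => bbbbbbba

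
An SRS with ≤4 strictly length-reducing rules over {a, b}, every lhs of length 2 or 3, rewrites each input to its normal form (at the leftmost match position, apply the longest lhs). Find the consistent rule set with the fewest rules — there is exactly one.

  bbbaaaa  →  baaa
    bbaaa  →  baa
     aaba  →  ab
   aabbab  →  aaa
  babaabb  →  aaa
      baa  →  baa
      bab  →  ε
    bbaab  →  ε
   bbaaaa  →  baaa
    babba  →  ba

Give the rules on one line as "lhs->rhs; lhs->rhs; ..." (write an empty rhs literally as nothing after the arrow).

aba->b; bab->; bb->a; bba->b

  | bbbaaaa => abaaaa => baaa
  | bbaaa => baa
  | aaba => ab
  | aabbab => aabb => aaa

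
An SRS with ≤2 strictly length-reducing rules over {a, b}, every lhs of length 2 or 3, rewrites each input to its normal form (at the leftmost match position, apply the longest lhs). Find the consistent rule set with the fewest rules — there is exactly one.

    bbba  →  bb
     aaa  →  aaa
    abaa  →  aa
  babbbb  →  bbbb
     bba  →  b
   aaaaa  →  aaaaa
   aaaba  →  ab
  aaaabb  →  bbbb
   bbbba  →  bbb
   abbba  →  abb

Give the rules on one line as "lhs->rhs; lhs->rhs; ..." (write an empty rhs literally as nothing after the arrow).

  | bbba => bb
  | aaa
  | abaa => aa
  | babbbb => bbbb

aab->bb; ba->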